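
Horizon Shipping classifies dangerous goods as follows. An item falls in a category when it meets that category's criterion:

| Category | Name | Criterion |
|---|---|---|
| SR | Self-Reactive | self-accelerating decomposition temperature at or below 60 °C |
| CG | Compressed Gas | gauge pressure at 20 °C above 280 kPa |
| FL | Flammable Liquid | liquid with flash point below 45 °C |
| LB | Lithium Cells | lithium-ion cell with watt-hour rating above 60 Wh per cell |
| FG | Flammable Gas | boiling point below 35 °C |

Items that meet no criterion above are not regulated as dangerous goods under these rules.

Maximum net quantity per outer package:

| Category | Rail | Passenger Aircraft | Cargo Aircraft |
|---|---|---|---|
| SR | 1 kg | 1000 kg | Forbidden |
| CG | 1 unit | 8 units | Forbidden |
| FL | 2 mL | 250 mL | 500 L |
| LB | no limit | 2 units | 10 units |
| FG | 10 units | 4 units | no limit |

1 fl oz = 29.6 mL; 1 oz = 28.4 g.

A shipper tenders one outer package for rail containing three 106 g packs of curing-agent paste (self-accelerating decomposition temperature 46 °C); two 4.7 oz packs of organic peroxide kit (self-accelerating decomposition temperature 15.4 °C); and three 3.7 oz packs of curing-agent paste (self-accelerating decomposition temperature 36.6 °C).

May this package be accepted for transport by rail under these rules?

Yes

Curing-agent paste: self-accelerating decomposition temperature 46 °C ≤ 60 °C → Category SR (Self-Reactive).
The organic peroxide kit has self-accelerating decomposition temperature 15.4 °C, which is ≤ 60 °C, so it is Category SR (Self-Reactive).
Self-accelerating decomposition temperature 36.6 °C meets the Category SR criterion (Self-Reactive), so the curing-agent paste is Category SR.
Category SR net quantity: (three 106 g packs = 318 g) + (two 4.7 oz packs = 266.96 g) + (three 3.7 oz packs = 315.24 g) = 900.2 g.
That is within the Category SR rail limit of 1 kg.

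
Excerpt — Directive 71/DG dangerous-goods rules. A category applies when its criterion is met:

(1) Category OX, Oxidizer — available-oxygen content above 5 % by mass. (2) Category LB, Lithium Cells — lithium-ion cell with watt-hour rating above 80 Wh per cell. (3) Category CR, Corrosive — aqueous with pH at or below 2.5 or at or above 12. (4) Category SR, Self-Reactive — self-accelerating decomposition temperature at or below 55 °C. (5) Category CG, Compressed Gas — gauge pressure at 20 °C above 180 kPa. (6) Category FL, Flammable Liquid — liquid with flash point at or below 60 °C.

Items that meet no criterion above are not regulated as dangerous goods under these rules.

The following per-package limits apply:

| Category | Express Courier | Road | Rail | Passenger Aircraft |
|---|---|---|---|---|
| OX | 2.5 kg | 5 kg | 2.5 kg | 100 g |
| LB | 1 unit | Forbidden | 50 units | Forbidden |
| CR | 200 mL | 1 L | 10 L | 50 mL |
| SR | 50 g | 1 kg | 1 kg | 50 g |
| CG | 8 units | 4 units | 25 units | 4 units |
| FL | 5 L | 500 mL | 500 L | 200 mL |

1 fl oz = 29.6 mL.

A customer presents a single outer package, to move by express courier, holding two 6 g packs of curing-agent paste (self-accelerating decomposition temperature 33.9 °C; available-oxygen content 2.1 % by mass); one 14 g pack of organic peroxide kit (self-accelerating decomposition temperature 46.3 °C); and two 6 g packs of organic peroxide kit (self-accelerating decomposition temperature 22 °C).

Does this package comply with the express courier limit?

Curing-agent paste: self-accelerating decomposition temperature 33.9 °C ≤ 55 °C → Category SR (Self-Reactive).
The organic peroxide kit has self-accelerating decomposition temperature 46.3 °C, which is ≤ 55 °C, so it is Category SR (Self-Reactive).
Organic peroxide kit: self-accelerating decomposition temperature 22 °C ≤ 55 °C → Category SR (Self-Reactive).
Category SR net quantity: (two 6 g packs = 12 g) + 14 g + (two 6 g packs = 12 g) = 38 g.
38 g ≤ 50 g (express courier limit, Category SR) — within limit.

Yes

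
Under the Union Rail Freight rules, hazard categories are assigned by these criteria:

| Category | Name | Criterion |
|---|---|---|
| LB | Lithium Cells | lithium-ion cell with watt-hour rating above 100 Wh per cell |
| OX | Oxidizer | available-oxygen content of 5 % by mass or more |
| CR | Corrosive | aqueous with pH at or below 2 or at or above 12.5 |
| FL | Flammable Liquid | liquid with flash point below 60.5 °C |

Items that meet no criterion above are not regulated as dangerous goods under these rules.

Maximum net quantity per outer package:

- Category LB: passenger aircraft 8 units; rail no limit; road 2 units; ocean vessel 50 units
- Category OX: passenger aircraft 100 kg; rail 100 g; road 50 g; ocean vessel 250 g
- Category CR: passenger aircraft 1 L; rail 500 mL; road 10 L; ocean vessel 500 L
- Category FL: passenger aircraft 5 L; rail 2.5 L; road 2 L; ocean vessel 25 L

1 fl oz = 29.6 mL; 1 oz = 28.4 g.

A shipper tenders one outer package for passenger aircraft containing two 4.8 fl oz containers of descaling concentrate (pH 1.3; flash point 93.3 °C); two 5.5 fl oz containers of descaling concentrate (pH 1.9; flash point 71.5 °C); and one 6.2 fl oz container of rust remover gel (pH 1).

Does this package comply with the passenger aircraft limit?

Descaling concentrate: pH 1.3 ≤ 2 → Category CR (Corrosive).
The descaling concentrate has pH 1.9, which is ≤ 2, so it is Category CR (Corrosive).
pH 1 meets the Category CR criterion (Corrosive), so the rust remover gel is Category CR.
Total Category CR: (two 4.8 fl oz containers = 284.16 mL) + (two 5.5 fl oz containers = 325.6 mL) + (one 6.2 fl oz container = 183.52 mL) = 793.28 mL.
793.28 mL ≤ 1 L (passenger aircraft limit, Category CR) — within limit.

Yes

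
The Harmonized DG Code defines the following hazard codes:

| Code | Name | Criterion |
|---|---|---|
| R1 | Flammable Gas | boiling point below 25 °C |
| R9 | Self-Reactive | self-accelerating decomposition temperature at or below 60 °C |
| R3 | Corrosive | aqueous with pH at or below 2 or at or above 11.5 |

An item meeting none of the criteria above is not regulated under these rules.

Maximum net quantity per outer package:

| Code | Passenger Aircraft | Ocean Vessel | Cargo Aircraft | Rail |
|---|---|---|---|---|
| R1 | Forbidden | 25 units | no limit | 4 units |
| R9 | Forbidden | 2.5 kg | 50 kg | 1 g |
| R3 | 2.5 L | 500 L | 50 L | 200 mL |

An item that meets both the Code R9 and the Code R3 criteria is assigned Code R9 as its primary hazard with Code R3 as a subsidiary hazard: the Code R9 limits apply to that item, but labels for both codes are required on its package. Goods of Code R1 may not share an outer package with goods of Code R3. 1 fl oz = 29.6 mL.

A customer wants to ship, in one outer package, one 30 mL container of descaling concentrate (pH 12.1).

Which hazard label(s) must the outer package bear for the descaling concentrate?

Code R3

pH 12.1 meets the Code R3 criterion (Corrosive), so the descaling concentrate is Code R3.
Only the Code R3 label is required.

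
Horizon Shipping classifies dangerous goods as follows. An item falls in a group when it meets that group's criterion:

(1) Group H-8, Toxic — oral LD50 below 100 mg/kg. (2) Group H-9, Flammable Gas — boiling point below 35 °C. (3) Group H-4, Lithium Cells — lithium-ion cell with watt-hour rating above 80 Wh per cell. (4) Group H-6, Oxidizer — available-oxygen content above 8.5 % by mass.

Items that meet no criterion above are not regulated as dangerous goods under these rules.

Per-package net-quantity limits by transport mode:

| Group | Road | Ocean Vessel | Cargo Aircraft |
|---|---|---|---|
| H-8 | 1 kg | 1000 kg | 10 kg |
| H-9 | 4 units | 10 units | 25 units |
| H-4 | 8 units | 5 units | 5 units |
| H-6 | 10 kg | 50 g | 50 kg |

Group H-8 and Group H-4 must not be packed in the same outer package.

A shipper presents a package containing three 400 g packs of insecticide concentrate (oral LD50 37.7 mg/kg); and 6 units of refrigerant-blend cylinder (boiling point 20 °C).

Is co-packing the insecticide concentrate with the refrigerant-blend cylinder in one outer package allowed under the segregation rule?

Yes

The insecticide concentrate has oral LD50 37.7 mg/kg, which is < 100 mg/kg, so it is Group H-8 (Toxic).
Boiling point 20 °C meets the Group H-9 criterion (Flammable Gas), so the refrigerant-blend cylinder is Group H-9.
No segregation rule bars Group H-8 with Group H-9.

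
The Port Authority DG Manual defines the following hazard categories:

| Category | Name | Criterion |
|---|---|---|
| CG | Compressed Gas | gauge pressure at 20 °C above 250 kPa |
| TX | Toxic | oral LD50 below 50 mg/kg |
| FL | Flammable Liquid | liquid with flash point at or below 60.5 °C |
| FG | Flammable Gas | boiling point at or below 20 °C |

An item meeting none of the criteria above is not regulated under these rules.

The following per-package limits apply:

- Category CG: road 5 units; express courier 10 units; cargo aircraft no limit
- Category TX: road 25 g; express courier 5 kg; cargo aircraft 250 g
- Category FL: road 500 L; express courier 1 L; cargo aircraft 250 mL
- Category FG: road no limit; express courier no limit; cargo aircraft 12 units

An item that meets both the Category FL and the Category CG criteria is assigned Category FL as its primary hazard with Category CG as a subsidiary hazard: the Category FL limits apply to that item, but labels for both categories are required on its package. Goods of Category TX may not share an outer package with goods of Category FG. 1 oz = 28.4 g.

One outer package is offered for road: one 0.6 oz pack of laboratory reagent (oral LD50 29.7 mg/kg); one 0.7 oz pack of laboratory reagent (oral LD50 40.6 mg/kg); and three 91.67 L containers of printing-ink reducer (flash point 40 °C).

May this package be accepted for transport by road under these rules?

Laboratory reagent: oral LD50 29.7 mg/kg < 50 mg/kg → Category TX (Toxic).
Laboratory reagent: oral LD50 40.6 mg/kg < 50 mg/kg → Category TX (Toxic).
Flash point 40 °C meets the Category FL criterion (Flammable Liquid), so the printing-ink reducer is Category FL.
Category TX net quantity: (one 0.6 oz pack = 17.04 g) + (one 0.7 oz pack = 19.88 g) = 36.92 g.
36.92 g exceeds the road limit of 25 g for Category TX.
Category FL quantity: three 91.67 L containers = 275.01 L.
That is within the Category FL road limit of 500 L.
The segregation rule (Category TX with Category FG) does not apply to Category TX with Category FL.

No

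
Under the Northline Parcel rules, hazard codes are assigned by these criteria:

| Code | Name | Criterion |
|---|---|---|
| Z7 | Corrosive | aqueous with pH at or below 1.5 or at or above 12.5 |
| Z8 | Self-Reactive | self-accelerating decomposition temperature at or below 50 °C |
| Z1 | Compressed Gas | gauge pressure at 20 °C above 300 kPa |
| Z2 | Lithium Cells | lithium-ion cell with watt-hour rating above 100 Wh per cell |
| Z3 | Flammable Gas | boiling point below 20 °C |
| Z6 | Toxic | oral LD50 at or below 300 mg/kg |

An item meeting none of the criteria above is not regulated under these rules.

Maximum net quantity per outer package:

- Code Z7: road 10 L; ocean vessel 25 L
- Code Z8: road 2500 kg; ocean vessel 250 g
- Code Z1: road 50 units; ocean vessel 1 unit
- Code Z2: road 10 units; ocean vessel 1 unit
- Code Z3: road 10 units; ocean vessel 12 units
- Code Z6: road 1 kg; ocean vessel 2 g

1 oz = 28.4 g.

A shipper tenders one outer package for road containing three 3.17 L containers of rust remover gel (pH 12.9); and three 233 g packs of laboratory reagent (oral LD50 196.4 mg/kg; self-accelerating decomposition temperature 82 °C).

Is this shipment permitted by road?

Yes

With pH 12.9 (≥ 12.5), the rust remover gel falls in Code Z7.
The laboratory reagent has oral LD50 196.4 mg/kg, which is ≤ 300 mg/kg, so it is Code Z6 (Toxic).
Code Z6 quantity: three 233 g packs = 699 g.
699 g ≤ 1 kg (road limit, Code Z6) — within limit.
Code Z7 quantity: three 3.17 L containers = 9.51 L.
9.51 L is within the road limit of 10 L for Code Z7.
Every hazard code is within its road limit and no segregation rule is violated.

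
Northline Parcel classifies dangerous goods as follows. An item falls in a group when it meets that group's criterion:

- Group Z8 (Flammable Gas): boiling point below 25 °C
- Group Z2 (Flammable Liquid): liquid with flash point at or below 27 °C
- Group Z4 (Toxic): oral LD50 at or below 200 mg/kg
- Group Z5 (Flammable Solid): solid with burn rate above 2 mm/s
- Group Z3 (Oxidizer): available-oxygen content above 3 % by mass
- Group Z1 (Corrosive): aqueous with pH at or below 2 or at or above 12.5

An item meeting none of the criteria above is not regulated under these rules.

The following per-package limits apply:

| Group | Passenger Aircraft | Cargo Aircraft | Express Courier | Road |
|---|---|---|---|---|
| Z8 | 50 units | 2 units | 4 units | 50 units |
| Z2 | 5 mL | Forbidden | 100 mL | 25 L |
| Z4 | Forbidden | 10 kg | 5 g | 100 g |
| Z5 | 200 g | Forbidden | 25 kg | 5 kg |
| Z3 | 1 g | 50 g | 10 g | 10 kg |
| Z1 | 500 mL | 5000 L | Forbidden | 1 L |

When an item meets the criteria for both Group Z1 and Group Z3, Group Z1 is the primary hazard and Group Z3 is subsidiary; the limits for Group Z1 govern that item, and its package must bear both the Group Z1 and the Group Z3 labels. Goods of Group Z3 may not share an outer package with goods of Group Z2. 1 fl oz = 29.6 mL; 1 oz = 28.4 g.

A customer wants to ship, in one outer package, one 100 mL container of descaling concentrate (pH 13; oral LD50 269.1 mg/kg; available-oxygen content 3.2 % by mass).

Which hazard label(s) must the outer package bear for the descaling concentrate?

With pH 13 (≥ 12.5), the descaling concentrate falls in Group Z1.
Available-oxygen content 3.2 % by mass meets the Group Z3 criterion (Oxidizer), so the descaling concentrate is Group Z3.
By the precedence rule Group Z1 is primary and Group Z3 is subsidiary, and that rule requires both labels on the package.

Group Z1 and Z3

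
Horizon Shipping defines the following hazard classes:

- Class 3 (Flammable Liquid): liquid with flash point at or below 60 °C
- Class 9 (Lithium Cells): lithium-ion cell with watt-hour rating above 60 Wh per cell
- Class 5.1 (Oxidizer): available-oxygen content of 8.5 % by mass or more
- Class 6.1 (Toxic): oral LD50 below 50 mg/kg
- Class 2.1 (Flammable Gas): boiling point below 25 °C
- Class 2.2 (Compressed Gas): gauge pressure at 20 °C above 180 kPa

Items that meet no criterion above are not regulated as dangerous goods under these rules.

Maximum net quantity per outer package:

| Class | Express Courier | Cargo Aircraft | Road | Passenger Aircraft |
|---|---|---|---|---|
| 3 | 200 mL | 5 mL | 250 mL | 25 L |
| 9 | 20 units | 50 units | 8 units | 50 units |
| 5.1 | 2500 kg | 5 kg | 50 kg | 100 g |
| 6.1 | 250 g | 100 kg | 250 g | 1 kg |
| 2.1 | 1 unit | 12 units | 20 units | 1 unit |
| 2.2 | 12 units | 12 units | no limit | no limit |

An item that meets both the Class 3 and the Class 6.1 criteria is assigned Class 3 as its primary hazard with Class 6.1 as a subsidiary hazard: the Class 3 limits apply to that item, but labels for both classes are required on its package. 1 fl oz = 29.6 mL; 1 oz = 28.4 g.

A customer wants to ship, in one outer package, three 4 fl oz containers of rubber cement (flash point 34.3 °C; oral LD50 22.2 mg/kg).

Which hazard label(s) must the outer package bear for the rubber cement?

Class 3 and 6.1

Flash point 34.3 °C meets the Class 3 criterion (Flammable Liquid), so the rubber cement is Class 3.
The rubber cement has oral LD50 22.2 mg/kg, which is < 50 mg/kg, so it is Class 6.1 (Toxic).
By the precedence rule Class 3 is primary and Class 6.1 is subsidiary, and that rule requires both labels on the package.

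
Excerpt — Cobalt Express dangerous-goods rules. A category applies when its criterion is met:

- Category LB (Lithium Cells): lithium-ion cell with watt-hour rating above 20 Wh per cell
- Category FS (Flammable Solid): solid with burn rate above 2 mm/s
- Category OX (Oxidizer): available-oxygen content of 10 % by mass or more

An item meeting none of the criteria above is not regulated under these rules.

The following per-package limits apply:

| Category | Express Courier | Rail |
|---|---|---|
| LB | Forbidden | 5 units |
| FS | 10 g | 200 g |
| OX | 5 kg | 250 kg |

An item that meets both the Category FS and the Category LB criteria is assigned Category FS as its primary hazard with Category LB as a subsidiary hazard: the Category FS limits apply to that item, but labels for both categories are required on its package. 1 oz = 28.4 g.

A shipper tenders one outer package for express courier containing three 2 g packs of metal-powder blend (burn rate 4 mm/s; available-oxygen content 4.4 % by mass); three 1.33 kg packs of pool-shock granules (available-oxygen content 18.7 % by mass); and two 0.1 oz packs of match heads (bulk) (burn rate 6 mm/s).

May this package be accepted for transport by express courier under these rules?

No

Burn rate 4 mm/s meets the Category FS criterion (Flammable Solid), so the metal-powder blend is Category FS.
Available-oxygen content 18.7 % by mass meets the Category OX criterion (Oxidizer), so the pool-shock granules are Category OX.
With burn rate 6 mm/s (> 2 mm/s), the match heads (bulk) fall in Category FS.
Total Category FS: (three 2 g packs = 6 g) + (two 0.1 oz packs = 5.68 g) = 11.68 g.
11.68 g exceeds the express courier limit of 10 g for Category FS.
Category OX quantity: three 1.33 kg packs = 3.99 kg.
3.99 kg is within the express courier limit of 5 kg for Category OX.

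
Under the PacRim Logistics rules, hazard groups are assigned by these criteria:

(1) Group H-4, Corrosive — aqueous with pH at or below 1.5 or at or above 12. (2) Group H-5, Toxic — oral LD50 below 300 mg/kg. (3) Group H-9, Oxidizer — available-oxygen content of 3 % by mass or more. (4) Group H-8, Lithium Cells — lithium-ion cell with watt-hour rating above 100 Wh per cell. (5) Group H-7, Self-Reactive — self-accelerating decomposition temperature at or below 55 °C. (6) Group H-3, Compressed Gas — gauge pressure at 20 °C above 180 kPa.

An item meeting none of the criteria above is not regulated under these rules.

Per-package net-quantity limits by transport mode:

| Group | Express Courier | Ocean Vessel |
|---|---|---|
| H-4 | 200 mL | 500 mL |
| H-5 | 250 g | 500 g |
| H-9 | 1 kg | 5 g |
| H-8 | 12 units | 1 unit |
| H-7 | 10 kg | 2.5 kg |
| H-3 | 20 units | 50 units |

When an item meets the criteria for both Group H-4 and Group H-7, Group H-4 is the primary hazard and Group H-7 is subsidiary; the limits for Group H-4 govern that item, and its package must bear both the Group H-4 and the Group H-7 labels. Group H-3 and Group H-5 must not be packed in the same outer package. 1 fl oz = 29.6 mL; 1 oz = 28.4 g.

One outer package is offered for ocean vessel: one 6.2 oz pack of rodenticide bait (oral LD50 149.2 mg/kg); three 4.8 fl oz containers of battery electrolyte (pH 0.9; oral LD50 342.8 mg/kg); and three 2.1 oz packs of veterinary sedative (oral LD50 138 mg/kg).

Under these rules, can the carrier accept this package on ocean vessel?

Yes

The rodenticide bait has oral LD50 149.2 mg/kg, which is < 300 mg/kg, so it is Group H-5 (Toxic).
pH 0.9 meets the Group H-4 criterion (Corrosive), so the battery electrolyte is Group H-4.
With oral LD50 138 mg/kg (< 300 mg/kg), the veterinary sedative falls in Group H-5.
Total Group H-5: (one 6.2 oz pack = 176.08 g) + (three 2.1 oz packs = 178.92 g) = 355 g.
355 g is within the ocean vessel limit of 500 g for Group H-5.
Group H-4 quantity: three 4.8 fl oz containers = 426.24 mL.
That is within the Group H-4 ocean vessel limit of 500 mL.
The segregation rule (Group H-3 with Group H-5) does not apply to Group H-5 with Group H-4.
Every hazard group is within its ocean vessel limit and no segregation rule is violated.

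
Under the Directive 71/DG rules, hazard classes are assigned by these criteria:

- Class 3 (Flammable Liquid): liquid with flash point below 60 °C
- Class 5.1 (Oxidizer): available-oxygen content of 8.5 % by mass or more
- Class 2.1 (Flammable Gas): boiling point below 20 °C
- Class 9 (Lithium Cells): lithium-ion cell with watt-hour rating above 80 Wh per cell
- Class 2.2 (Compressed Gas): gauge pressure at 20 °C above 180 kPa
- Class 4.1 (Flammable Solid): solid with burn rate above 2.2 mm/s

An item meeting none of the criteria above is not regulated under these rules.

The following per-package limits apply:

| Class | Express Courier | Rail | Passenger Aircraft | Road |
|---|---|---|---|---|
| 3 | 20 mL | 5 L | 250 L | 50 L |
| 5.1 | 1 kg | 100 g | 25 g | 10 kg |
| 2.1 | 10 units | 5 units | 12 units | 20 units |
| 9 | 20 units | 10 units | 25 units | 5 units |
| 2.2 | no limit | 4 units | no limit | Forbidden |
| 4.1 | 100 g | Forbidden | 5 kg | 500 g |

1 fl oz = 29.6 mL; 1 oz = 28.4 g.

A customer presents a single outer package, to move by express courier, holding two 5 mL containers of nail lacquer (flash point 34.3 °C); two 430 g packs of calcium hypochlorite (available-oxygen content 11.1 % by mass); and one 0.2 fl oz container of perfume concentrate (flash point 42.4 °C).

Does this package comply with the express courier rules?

Flash point 34.3 °C meets the Class 3 criterion (Flammable Liquid), so the nail lacquer is Class 3.
Available-oxygen content 11.1 % by mass meets the Class 5.1 criterion (Oxidizer), so the calcium hypochlorite is Class 5.1.
Flash point 42.4 °C meets the Class 3 criterion (Flammable Liquid), so the perfume concentrate is Class 3.
Total Class 3: (two 5 mL containers = 10 mL) + (one 0.2 fl oz container = 5.92 mL) = 15.92 mL.
15.92 mL ≤ 20 mL (express courier limit, Class 3) — within limit.
Class 5.1 quantity: two 430 g packs = 860 g.
860 g ≤ 1 kg (express courier limit, Class 5.1) — within limit.
Every hazard class is within its express courier limit and no segregation rule is violated.

Yes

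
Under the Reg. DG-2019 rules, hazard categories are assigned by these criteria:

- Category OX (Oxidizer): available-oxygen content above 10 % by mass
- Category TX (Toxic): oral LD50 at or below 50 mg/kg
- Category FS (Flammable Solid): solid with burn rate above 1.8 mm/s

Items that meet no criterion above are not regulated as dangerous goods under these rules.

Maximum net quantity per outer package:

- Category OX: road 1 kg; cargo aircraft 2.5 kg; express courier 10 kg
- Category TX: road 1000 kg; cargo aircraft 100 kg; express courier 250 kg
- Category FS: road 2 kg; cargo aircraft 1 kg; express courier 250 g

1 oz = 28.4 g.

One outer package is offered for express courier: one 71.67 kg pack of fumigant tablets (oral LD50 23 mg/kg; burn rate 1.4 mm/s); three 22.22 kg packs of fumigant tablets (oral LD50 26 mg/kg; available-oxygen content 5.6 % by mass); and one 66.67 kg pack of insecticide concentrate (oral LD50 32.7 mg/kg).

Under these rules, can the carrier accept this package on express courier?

The fumigant tablets have oral LD50 23 mg/kg, which is ≤ 50 mg/kg, so they are Category TX (Toxic).
The fumigant tablets have oral LD50 26 mg/kg, which is ≤ 50 mg/kg, so they are Category TX (Toxic).
Insecticide concentrate: oral LD50 32.7 mg/kg ≤ 50 mg/kg → Category TX (Toxic).
Total Category TX: 71.67 kg + (three 22.22 kg packs = 66.66 kg) + 66.67 kg = 205 kg.
205 kg is within the express courier limit of 250 kg for Category TX.

Yes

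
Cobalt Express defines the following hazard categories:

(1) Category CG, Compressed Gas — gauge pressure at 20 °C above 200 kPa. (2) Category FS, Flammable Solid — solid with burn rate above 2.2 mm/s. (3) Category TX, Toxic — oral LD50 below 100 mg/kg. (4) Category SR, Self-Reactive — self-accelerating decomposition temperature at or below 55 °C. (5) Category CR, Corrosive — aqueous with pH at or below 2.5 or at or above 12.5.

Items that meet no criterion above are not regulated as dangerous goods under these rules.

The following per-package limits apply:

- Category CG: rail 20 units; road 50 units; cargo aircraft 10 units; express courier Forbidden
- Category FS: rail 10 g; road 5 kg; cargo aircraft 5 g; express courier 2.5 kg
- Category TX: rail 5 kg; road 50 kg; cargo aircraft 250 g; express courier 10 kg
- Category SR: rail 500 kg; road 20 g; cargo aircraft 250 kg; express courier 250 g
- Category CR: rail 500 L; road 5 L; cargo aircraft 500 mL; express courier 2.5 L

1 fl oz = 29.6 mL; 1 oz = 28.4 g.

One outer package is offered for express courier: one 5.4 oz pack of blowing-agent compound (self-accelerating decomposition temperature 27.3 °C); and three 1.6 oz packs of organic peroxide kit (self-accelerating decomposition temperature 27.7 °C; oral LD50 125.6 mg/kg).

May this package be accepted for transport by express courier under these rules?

Self-accelerating decomposition temperature 27.3 °C meets the Category SR criterion (Self-Reactive), so the blowing-agent compound is Category SR.
With self-accelerating decomposition temperature 27.7 °C (≤ 55 °C), the organic peroxide kit falls in Category SR.
Total Category SR: (one 5.4 oz pack = 153.36 g) + (three 1.6 oz packs = 136.32 g) = 289.68 g.
That exceeds the Category SR express courier limit of 250 g.

No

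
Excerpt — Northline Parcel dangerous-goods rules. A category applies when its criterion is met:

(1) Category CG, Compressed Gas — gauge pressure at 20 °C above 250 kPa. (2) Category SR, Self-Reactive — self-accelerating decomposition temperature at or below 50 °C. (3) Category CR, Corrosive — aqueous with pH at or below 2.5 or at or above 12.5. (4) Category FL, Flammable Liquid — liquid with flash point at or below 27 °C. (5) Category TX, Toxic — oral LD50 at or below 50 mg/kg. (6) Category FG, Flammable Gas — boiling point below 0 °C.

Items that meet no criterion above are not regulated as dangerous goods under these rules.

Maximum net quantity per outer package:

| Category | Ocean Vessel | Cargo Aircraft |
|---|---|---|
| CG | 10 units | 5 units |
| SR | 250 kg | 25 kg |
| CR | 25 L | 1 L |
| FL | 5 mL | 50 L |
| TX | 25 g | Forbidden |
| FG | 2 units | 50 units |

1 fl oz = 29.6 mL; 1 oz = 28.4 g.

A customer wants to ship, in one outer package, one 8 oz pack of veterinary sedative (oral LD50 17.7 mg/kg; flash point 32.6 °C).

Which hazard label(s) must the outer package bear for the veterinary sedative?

Category TX

Oral LD50 17.7 mg/kg meets the Category TX criterion (Toxic), so the veterinary sedative is Category TX.
Only the Category TX label is required.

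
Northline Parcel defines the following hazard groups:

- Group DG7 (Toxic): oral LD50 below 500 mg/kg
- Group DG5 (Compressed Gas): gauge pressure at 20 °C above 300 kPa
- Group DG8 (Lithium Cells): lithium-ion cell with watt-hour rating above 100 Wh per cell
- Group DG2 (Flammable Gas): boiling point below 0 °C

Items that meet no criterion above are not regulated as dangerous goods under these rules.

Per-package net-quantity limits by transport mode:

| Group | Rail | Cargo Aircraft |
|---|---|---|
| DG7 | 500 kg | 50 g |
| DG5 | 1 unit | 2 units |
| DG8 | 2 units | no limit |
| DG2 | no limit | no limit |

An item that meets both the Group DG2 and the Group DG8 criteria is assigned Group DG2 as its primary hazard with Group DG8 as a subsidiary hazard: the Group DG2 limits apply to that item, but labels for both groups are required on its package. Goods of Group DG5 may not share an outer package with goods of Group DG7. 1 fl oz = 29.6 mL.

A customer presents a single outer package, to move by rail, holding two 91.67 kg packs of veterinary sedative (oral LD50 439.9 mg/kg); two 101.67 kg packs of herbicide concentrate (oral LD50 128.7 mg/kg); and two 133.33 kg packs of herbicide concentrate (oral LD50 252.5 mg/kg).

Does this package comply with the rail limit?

No

Veterinary sedative: oral LD50 439.9 mg/kg < 500 mg/kg → Group DG7 (Toxic).
With oral LD50 128.7 mg/kg (< 500 mg/kg), the herbicide concentrate falls in Group DG7.
With oral LD50 252.5 mg/kg (< 500 mg/kg), the herbicide concentrate falls in Group DG7.
Group DG7 net quantity: (two 91.67 kg packs = 183.34 kg) + (two 101.67 kg packs = 203.34 kg) + (two 133.33 kg packs = 266.66 kg) = 653.34 kg.
653.34 kg exceeds the rail limit of 500 kg for Group DG7.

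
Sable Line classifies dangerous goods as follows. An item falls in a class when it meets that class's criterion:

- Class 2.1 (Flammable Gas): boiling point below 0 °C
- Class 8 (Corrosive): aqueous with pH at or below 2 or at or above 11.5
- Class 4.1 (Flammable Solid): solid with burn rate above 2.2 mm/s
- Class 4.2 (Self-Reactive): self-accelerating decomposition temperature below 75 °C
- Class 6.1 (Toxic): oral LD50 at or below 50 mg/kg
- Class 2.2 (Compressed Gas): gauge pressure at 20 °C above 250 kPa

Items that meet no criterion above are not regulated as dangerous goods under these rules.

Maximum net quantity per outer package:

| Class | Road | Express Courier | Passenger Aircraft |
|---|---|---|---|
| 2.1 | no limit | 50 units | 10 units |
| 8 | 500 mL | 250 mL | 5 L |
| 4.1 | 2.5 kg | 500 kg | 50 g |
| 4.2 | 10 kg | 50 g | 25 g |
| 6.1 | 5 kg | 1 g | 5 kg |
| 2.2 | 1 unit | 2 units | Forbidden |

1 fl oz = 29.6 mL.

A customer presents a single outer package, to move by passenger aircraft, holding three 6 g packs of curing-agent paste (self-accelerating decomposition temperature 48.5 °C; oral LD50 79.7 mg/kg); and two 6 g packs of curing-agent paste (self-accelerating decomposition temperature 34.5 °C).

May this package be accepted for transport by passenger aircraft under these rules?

Curing-agent paste: self-accelerating decomposition temperature 48.5 °C < 75 °C → Class 4.2 (Self-Reactive).
The curing-agent paste has self-accelerating decomposition temperature 34.5 °C, which is < 75 °C, so it is Class 4.2 (Self-Reactive).
Class 4.2 net quantity: (three 6 g packs = 18 g) + (two 6 g packs = 12 g) = 30 g.
30 g exceeds the passenger aircraft limit of 25 g for Class 4.2.

No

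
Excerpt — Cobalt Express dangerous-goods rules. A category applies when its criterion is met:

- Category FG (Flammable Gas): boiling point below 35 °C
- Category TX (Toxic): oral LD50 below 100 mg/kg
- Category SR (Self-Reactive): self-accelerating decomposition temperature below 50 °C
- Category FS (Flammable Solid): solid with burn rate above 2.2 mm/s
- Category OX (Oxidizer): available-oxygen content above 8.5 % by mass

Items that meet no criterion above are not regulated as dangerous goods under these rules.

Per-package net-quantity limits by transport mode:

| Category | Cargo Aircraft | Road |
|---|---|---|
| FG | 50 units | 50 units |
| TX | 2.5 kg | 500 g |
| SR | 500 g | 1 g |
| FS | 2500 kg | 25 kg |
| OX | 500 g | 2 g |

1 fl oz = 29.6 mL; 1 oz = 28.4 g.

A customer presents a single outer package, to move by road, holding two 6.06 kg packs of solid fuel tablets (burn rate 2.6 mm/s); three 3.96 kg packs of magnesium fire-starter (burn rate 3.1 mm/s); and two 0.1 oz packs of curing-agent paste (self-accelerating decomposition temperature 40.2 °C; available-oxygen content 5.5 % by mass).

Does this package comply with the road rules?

With burn rate 2.6 mm/s (> 2.2 mm/s), the solid fuel tablets fall in Category FS.
Magnesium fire-starter: burn rate 3.1 mm/s > 2.2 mm/s → Category FS (Flammable Solid).
Self-accelerating decomposition temperature 40.2 °C meets the Category SR criterion (Self-Reactive), so the curing-agent paste is Category SR.
Category SR quantity: two 0.1 oz packs = 5.68 g.
5.68 g > 1 g (road limit, Category SR) — over the limit.
Category FS net quantity: (two 6.06 kg packs = 12.12 kg) + (three 3.96 kg packs = 11.88 kg) = 24 kg.
24 kg is within the road limit of 25 kg for Category FS.

No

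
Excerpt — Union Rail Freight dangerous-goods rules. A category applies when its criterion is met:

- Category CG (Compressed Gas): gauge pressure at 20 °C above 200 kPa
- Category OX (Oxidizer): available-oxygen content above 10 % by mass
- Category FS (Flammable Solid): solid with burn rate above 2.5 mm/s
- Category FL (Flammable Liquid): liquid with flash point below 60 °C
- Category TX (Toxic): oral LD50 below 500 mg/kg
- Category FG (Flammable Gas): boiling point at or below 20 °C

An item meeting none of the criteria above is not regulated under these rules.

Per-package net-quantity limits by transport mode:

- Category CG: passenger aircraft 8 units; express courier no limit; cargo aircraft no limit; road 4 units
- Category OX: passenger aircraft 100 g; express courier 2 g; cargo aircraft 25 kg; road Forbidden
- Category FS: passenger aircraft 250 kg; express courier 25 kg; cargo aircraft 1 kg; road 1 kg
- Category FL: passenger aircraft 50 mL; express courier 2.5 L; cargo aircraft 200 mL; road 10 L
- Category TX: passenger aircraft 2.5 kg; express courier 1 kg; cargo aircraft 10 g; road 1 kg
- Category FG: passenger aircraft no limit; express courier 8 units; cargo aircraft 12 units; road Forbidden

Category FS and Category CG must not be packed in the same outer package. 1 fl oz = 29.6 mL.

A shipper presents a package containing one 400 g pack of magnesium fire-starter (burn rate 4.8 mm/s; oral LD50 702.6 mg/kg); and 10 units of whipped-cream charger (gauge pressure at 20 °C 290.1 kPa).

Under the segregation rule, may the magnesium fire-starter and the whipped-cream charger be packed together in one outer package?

With burn rate 4.8 mm/s (> 2.5 mm/s), the magnesium fire-starter falls in Category FS.
Gauge pressure at 20 °C 290.1 kPa meets the Category CG criterion (Compressed Gas), so the whipped-cream charger is Category CG.
Category FS and Category CG may not share an outer package.

No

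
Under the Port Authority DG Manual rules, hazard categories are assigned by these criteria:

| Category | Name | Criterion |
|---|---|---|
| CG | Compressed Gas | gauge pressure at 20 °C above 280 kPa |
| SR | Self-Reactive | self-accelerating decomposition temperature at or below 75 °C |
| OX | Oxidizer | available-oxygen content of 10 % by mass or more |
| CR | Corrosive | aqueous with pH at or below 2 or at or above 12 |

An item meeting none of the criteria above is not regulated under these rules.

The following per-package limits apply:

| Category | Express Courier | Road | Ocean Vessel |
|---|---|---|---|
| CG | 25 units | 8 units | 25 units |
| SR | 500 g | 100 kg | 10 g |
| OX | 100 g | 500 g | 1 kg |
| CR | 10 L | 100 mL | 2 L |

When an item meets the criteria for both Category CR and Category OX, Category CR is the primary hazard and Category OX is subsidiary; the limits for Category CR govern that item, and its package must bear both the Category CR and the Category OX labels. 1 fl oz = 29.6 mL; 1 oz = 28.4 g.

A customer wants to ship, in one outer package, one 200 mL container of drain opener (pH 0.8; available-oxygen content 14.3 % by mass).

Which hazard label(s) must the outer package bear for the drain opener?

With pH 0.8 (≤ 2), the drain opener falls in Category CR.
Available-oxygen content 14.3 % by mass meets the Category OX criterion (Oxidizer), so the drain opener is Category OX.
By the precedence rule Category CR is primary and Category OX is subsidiary, and that rule requires both labels on the package.

Category CR and OX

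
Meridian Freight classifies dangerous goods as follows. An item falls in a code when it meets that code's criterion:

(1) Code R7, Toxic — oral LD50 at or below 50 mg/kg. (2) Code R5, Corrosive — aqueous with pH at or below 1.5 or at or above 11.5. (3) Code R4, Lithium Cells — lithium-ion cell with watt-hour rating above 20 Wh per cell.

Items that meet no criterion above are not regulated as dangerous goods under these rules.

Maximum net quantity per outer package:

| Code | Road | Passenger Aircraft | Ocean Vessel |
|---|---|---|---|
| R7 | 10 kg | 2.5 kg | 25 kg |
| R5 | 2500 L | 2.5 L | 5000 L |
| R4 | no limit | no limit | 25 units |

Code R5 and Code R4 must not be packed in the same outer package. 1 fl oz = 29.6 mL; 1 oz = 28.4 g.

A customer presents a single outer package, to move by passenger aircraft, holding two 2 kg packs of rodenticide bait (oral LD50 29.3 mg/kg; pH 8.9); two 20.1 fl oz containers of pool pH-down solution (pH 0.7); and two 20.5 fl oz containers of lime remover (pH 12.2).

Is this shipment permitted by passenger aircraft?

The rodenticide bait has oral LD50 29.3 mg/kg, which is ≤ 50 mg/kg, so it is Code R7 (Toxic).
pH 0.7 meets the Code R5 criterion (Corrosive), so the pool pH-down solution is Code R5.
pH 12.2 meets the Code R5 criterion (Corrosive), so the lime remover is Code R5.
Total Code R5: (two 20.1 fl oz containers = 1189.92 mL) + (two 20.5 fl oz containers = 1213.6 mL) = 2403.52 mL.
2403.52 mL ≤ 2.5 L (passenger aircraft limit, Code R5) — within limit.
Code R7 quantity: two 2 kg packs = 4 kg.
4 kg > 2.5 kg (passenger aircraft limit, Code R7) — over the limit.
The segregation rule (Code R5 with Code R4) does not apply to Code R5 with Code R7.

No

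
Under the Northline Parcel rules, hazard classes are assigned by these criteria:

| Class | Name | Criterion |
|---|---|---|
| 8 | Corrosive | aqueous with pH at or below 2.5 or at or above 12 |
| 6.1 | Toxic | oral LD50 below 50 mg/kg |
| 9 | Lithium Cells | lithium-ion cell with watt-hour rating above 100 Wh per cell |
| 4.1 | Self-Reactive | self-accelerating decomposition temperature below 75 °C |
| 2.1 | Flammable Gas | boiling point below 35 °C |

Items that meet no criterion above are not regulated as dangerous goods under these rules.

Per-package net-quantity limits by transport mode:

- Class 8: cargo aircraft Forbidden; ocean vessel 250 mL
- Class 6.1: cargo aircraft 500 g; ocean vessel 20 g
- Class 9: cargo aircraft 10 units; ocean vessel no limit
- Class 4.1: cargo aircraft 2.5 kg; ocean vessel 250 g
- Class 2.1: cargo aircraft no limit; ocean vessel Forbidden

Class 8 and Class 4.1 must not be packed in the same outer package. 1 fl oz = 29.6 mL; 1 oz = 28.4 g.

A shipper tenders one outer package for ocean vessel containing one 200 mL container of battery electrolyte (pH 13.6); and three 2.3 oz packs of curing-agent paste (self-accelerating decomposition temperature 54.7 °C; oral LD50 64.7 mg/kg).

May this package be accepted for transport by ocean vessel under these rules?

pH 13.6 meets the Class 8 criterion (Corrosive), so the battery electrolyte is Class 8.
The curing-agent paste has self-accelerating decomposition temperature 54.7 °C, which is < 75 °C, so it is Class 4.1 (Self-Reactive).
Class 8 quantity: 200 mL.
That is within the Class 8 ocean vessel limit of 250 mL.
Class 4.1 quantity: three 2.3 oz packs = 195.96 g.
195.96 g ≤ 250 g (ocean vessel limit, Class 4.1) — within limit.
Class 8 and Class 4.1 may not share an outer package.

No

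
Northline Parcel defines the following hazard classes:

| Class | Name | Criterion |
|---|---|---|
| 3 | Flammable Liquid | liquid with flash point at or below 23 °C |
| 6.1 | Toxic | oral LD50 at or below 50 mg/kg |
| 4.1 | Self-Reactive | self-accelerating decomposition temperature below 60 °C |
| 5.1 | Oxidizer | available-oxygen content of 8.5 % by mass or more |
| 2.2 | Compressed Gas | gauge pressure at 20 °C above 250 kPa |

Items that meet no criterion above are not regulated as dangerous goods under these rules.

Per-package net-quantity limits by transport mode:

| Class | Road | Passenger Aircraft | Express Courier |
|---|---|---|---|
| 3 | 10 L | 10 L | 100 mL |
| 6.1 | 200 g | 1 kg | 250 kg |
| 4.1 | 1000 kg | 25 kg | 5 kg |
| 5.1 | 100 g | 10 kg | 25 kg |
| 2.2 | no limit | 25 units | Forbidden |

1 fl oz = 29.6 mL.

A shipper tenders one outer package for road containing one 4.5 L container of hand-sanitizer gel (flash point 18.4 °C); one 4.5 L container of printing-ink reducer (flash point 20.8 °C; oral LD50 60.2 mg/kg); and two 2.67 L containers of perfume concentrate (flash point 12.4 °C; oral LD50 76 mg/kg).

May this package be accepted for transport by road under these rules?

The hand-sanitizer gel has flash point 18.4 °C, which is ≤ 23 °C, so it is Class 3 (Flammable Liquid).
Printing-ink reducer: flash point 20.8 °C ≤ 23 °C → Class 3 (Flammable Liquid).
The perfume concentrate has flash point 12.4 °C, which is ≤ 23 °C, so it is Class 3 (Flammable Liquid).
Class 3 net quantity: 4.5 L + 4.5 L + (two 2.67 L containers = 5.34 L) = 14.34 L.
That exceeds the Class 3 road limit of 10 L.

No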